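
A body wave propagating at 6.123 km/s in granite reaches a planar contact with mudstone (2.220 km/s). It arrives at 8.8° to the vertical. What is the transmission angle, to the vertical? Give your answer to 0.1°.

Snell's law: sin θ₂ = (V₂/V₁)·sin θ₁ = (2.220/6.123)·sin 8.8° = 0.0555.
θ₂ = sin⁻¹(0.0555) = 3.18° (from vertical).

3.2°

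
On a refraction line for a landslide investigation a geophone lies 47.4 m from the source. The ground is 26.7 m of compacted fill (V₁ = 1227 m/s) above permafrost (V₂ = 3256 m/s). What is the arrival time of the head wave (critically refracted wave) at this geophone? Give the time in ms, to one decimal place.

θ_c = arcsin(V₁/V₂) = arcsin(1227/3256) = 22.14°, cos θ_c = 0.9263.
Intercept time tᵢ = 2h cos θ_c / V₁ = 2·26.7·0.9263/1227 = 0.04031 s.
t = x/V₂ + tᵢ = 47.4/3256 + 0.04031 = 0.05487 s.

54.9 ms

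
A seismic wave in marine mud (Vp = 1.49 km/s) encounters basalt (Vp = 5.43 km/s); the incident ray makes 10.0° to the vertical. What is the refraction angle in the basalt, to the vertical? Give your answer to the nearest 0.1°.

39.3°

sin θ₁/V₁ = sin θ₂/V₂ ⇒ sin θ₂ = 5.43·sin 10.0°/1.49 = 5.43·0.1736/1.49 = 0.6328.
θ₂ = arcsin 0.6328 = 39.26° from the normal.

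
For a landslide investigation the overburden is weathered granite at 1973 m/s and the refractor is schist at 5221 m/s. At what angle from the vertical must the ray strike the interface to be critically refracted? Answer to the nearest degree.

22°

At critical incidence the refracted ray runs along the interface (θ₂ = 90°), so sin θ_c = V₁/V₂.
θ_c = arcsin(1973/5221) = arcsin 0.3779 = 22.20°.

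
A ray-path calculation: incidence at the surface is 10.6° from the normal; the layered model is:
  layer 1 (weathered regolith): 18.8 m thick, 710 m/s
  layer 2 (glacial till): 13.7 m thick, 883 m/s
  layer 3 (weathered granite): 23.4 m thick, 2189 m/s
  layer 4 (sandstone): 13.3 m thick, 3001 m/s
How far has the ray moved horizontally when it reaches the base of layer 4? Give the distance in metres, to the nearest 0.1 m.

p = sin θ₁/V₁ = sin 10.6°/710 = 2.5909e-04 s/m is conserved through the stack.
Layer 1: θ = 10.60°; offset = 18.8·tan 10.60° = 3.518 m.
Layer 2: sin θ = p·883 = 0.2288 → θ = 13.22°; offset = 13.7·tan 13.22° = 3.220 m.
Layer 3: sin θ = p·2189 = 0.5671 → θ = 34.55°; offset = 23.4·tan 34.55° = 16.113 m.
Layer 4: sin θ = p·3001 = 0.7775 → θ = 51.03°; offset = 13.3·tan 51.03° = 16.444 m.
Σ offsets = 39.295 m.

39.3 m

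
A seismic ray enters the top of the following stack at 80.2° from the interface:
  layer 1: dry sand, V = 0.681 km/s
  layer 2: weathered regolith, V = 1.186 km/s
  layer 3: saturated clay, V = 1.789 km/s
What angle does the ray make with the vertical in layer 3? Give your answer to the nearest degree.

From the normal: θ₁ = 90° − 80.2° = 9.8°.
Ray parameter p = sin 9.8° / 0.681 = 2.4994e-01 s/km.
sin θ_3 = p·V_3 = 2.4994e-01 × 1.789 = 0.4471.
θ_3 = arcsin 0.4471 = 26.56°.

27°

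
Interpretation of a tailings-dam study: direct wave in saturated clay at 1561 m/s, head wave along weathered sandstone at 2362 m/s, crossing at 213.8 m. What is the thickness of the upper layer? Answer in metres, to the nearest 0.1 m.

x_cross = 2h·√((V₂+V₁)/(V₂−V₁)) → h = x_cross / (2·√((V₂+V₁)/(V₂−V₁))).
√((V₂+V₁)/(V₂−V₁)) = √((2362+1561)/(2362−1561)) = 2.2131.
h = 213.8 / (2·2.2131) = 48.30 m.

48.3 m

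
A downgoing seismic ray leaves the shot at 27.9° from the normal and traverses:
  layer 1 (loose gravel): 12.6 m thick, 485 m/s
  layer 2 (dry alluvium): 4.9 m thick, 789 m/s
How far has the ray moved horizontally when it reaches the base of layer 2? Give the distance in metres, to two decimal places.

Apply Snell's law at each interface; in layer i the horizontal offset is hᵢ·tan θᵢ.
Layer 1: θ = 27.90°; offset = 12.6·tan 27.90° = 6.6714 m.
Layer 2: sin θ = 789·sin 27.9°/485 = 0.7612, θ = 49.57°; offset = 4.9·tan 49.57° = 5.7519 m.
Σ offsets = 12.4233 m.

12.42 m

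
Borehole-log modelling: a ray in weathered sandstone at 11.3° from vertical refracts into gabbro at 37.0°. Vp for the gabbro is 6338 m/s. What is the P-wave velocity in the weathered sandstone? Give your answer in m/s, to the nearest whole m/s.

2064 m/s

sin 11.3° = 0.1959; sin 37.0° = 0.6018.
V₁ = V₂·(sin θ₁/sin θ₂) = 6338·(0.1959/0.6018) = 2063.60 m/s.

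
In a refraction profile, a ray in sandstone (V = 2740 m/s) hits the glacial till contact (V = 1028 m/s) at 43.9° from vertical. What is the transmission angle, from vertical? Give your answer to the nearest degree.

sin θ₁/V₁ = sin θ₂/V₂ ⇒ sin θ₂ = 1028·sin 43.9°/2740 = 1028·0.6934/2740 = 0.2602.
θ₂ = arcsin 0.2602 = 15.08° from the normal.

15°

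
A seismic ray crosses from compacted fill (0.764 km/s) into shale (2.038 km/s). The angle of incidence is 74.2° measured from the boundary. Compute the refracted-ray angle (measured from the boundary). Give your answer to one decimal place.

43.4°

Angle from the normal: 90° − 74.2° = 15.8°.
sin θ₁/V₁ = sin θ₂/V₂ ⇒ sin θ₂ = 2.038·sin 15.8°/0.764 = 2.038·0.2723/0.764 = 0.7263.
θ₂ = arcsin 0.7263 = 46.58° from the normal.
From the interface: 90° − 46.58° = 43.42°.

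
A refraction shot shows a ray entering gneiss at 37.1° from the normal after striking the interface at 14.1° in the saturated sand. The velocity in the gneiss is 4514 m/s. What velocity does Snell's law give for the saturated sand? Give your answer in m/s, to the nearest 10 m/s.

Snell's law: sin 14.1°/V₁ = sin 37.1°/V₂.
V₁ = V₂·sin 14.1°/sin 37.1° = 4514 × 0.4039 = 1823.05 m/s.

1820 m/s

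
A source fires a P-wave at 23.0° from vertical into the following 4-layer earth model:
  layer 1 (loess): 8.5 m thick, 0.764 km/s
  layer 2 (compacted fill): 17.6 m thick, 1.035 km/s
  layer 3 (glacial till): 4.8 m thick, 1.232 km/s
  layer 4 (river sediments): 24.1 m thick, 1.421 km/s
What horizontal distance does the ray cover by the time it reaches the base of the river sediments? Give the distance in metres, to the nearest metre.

p = sin θ₁/V₁ = sin 23.0°/0.764 = 5.1143e-01 s/km is conserved through the stack.
Layer 1: θ = 23.00°; offset = 8.5·tan 23.00° = 3.608 m.
Layer 2: sin θ = p·1.035 = 0.5293 → θ = 31.96°; offset = 17.6·tan 31.96° = 10.981 m.
Layer 3: sin θ = p·1.232 = 0.6301 → θ = 39.06°; offset = 4.8·tan 39.06° = 3.895 m.
Layer 4: sin θ = p·1.421 = 0.7267 → θ = 46.61°; offset = 24.1·tan 46.61° = 25.497 m.
Summing the layer offsets gives 43.981 m.

44 m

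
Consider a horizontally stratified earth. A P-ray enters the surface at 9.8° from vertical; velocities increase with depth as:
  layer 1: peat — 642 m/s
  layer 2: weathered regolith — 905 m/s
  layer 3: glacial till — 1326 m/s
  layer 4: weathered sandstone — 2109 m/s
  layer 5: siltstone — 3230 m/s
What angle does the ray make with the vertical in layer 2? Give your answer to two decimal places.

13.88°

Snell's law across each interface conserves sin θ / V, so sin θ_2 = V_2·sin θ₁/V₁.
sin θ_2 = 905 × sin 9.8° / 642 = 0.2399.
θ_2 = arcsin 0.2399 = 13.88°.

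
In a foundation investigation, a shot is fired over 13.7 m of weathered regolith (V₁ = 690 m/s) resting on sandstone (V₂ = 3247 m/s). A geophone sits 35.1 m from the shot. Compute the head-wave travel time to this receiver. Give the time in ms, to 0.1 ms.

t = x/V₂ + 2h·√(V₂²−V₁²)/(V₁V₂).
√(V₂²−V₁²) = √(3247²−690²) = 3172.8 m/s; delay term = 2·13.7·3172.8/(690·3247) = 0.03880 s.
t = 35.1/3247 + 0.03880 = 0.04961 s.

49.6 ms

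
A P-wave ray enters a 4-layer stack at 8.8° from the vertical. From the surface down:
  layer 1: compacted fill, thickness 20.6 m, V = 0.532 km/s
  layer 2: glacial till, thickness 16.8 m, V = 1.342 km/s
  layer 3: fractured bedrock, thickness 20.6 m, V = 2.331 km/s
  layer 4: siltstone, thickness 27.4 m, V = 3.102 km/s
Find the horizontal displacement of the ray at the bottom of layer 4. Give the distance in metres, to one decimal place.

Ray parameter p = sin 8.8° / 0.532 km/s = 2.8757e-01 s/km.
Layer 1: θ = 8.80°; offset = 20.6·tan 8.80° = 3.189 m.
Layer 2: sin θ = p·1.342 = 0.3859 → θ = 22.70°; offset = 16.8·tan 22.70° = 7.028 m.
Layer 3: sin θ = p·2.331 = 0.6703 → θ = 42.09°; offset = 20.6·tan 42.09° = 18.608 m.
Layer 4: sin θ = p·3.102 = 0.8920 → θ = 63.13°; offset = 27.4·tan 63.13° = 54.078 m.
Summing the layer offsets gives 82.903 m.

82.9 m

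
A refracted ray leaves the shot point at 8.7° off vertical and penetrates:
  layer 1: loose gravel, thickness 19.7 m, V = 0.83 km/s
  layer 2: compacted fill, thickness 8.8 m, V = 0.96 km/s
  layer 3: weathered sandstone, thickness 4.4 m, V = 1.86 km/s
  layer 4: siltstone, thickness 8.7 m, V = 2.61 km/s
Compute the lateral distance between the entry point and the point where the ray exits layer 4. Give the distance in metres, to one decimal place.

10.9 m

p = sin θ₁/V₁ = sin 8.7°/0.83 = 1.8224e-01 s/km is conserved through the stack.
Layer 1: θ = 8.70°; offset = 19.7·tan 8.70° = 3.015 m.
Layer 2: sin θ = p·0.96 = 0.1750 → θ = 10.08°; offset = 8.8·tan 10.08° = 1.564 m.
Layer 3: sin θ = p·1.86 = 0.3390 → θ = 19.81°; offset = 4.4·tan 19.81° = 1.585 m.
Layer 4: sin θ = p·2.61 = 0.4757 → θ = 28.40°; offset = 8.7·tan 28.40° = 4.704 m.
Σ offsets = 10.868 m.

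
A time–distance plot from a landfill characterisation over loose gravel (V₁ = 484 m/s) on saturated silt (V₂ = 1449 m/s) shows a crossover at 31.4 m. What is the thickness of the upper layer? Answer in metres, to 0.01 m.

11.09 m

h = (x_cross/2)·√((V₂−V₁)/(V₂+V₁)).
(V₂−V₁)/(V₂+V₁) = (1449−484)/(1449+484) = 0.4992; √ = 0.7066.
h = (31.4/2)·0.7066 = 11.09 m.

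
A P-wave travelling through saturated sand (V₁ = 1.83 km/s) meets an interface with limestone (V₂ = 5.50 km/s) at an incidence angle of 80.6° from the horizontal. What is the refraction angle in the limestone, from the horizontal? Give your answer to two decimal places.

60.60°

Angle from the normal: 90° − 80.6° = 9.4°.
sin θ₁/V₁ = sin θ₂/V₂ ⇒ sin θ₂ = 5.50·sin 9.4°/1.83 = 5.50·0.1633/1.83 = 0.4909.
θ₂ = arcsin 0.4909 = 29.40° from the normal.
From the interface: 90° − 29.40° = 60.60°.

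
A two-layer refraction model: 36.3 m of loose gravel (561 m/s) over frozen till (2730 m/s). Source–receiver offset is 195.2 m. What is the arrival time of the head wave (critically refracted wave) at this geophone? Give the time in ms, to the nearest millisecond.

t = x/V₂ + 2h·√(V₂²−V₁²)/(V₁V₂).
√(V₂²−V₁²) = √(2730²−561²) = 2671.7 m/s; delay term = 2·36.3·2671.7/(561·2730) = 0.12665 s.
t = 195.2/2730 + 0.12665 = 0.19815 s.

198 ms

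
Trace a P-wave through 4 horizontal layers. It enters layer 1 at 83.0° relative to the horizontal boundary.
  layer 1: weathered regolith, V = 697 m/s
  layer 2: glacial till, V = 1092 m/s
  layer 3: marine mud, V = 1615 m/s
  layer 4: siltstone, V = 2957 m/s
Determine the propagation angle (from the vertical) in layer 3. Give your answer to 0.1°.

16.4°

From the normal: θ₁ = 90° − 83.0° = 7.0°.
Ray parameter p = sin 7.0° / 697 = 1.7485e-04 s/m.
sin θ_3 = p·V_3 = 1.7485e-04 × 1615 = 0.2824.
θ_3 = arcsin 0.2824 = 16.40°.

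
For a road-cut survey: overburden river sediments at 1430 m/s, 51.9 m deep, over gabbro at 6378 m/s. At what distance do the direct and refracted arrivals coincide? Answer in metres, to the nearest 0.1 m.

θ_c = arcsin(1430/6378) = 12.96°, so cos θ_c = 0.9745 and tᵢ = 2h cos θ_c/V₁ = 0.0707 s.
At crossover x/V₁ = x/V₂ + tᵢ ⇒ x = tᵢ/(1/V₁ − 1/V₂) = 0.07074/(6.9930e-04 − 1.5679e-04) = 130.39 m.

130.4 m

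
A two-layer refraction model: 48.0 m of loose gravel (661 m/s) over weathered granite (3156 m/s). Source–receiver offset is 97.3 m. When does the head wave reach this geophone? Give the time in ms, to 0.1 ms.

θ_c = arcsin(V₁/V₂) = arcsin(661/3156) = 12.09°, cos θ_c = 0.9778.
Intercept time tᵢ = 2h cos θ_c / V₁ = 2·48.0·0.9778/661 = 0.14201 s.
t = x/V₂ + tᵢ = 97.3/3156 + 0.14201 = 0.17284 s.

172.8 ms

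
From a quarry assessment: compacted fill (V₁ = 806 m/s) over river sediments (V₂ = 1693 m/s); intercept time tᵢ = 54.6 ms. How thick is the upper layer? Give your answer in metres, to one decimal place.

h = tᵢ·V₁·V₂ / (2·√(V₂²−V₁²)).
√(V₂²−V₁²) = √(1693² − 806²) = 1488.8 m/s.
h = 0.0546 s × 806 × 1693 / (2 × 1488.8) = 25.02 m.

25.0 m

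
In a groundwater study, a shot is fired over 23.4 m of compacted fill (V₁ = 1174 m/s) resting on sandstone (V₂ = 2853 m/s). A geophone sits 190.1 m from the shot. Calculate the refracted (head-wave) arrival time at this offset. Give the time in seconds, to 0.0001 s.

0.1030 s

t = x/V₂ + 2h·√(V₂²−V₁²)/(V₁V₂).
√(V₂²−V₁²) = √(2853²−1174²) = 2600.3 m/s; delay term = 2·23.4·2600.3/(1174·2853) = 0.03633 s.
t = 190.1/2853 + 0.03633 = 0.10296 s.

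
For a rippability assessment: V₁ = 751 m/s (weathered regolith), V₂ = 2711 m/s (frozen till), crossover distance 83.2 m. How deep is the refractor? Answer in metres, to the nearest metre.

31 m

x_cross = 2h·√((V₂+V₁)/(V₂−V₁)) → h = x_cross / (2·√((V₂+V₁)/(V₂−V₁))).
√((V₂+V₁)/(V₂−V₁)) = √((2711+751)/(2711−751)) = 1.3290.
h = 83.2 / (2·1.3290) = 31.30 m.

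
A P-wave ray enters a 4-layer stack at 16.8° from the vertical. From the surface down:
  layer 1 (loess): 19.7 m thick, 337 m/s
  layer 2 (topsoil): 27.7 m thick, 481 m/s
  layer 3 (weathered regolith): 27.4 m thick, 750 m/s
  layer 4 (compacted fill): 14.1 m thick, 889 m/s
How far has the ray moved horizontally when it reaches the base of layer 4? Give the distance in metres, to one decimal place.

Apply Snell's law at each interface; in layer i the horizontal offset is hᵢ·tan θᵢ.
Layer 1: θ = 16.80°; offset = 19.7·tan 16.80° = 5.948 m.
Layer 2: sin θ = 481·sin 16.8°/337 = 0.4125, θ = 24.36°; offset = 27.7·tan 24.36° = 12.544 m.
Layer 3: sin θ = 750·sin 16.8°/337 = 0.6432, θ = 40.03°; offset = 27.4·tan 40.03° = 23.019 m.
Layer 4: sin θ = 889·sin 16.8°/337 = 0.7625, θ = 49.68°; offset = 14.1·tan 49.68° = 16.615 m.
Σ offsets = 58.127 m.

58.1 m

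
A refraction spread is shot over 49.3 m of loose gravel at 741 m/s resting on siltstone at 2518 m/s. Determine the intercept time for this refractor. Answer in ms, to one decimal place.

tᵢ = 2h·√(V₂²−V₁²)/(V₁V₂).
√(V₂²−V₁²) = √(2518²−741²) = 2406.5 m/s.
tᵢ = 2·49.3·2406.5/(741·2518) = 0.12717 s.

127.2 ms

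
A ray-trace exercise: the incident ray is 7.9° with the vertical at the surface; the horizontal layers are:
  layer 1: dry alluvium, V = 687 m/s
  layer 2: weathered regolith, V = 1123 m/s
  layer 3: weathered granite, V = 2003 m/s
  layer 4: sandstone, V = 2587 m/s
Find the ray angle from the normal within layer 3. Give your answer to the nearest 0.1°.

23.6°

Ray parameter p = sin 7.9° / 687 = 2.0006e-04 s/m.
sin θ_3 = p·V_3 = 2.0006e-04 × 2003 = 0.4007.
θ_3 = arcsin 0.4007 = 23.62°.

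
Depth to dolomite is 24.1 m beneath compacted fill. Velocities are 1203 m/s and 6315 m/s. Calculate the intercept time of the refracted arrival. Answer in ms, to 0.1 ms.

tᵢ = 2h·√(V₂²−V₁²)/(V₁V₂).
√(V₂²−V₁²) = √(6315²−1203²) = 6199.4 m/s.
tᵢ = 2·24.1·6199.4/(1203·6315) = 0.03933 s.

39.3 ms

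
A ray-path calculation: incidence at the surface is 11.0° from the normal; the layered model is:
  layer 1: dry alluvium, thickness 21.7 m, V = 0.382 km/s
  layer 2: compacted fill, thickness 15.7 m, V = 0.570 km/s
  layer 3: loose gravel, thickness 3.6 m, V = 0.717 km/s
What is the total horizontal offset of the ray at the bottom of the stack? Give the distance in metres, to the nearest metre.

10 m

p = sin θ₁/V₁ = sin 11.0°/0.382 = 4.9950e-01 s/km is conserved through the stack.
Layer 1: θ = 11.00°; offset = 21.7·tan 11.00° = 4.218 m.
Layer 2: sin θ = p·0.570 = 0.2847 → θ = 16.54°; offset = 15.7·tan 16.54° = 4.663 m.
Layer 3: sin θ = p·0.717 = 0.3581 → θ = 20.99°; offset = 3.6·tan 20.99° = 1.381 m.
Summing the layer offsets gives 10.262 m.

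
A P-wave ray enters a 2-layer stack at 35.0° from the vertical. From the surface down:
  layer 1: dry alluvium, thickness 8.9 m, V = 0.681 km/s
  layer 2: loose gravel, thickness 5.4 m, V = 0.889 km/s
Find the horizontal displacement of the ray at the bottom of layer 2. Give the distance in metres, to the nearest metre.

12 m

p = sin θ₁/V₁ = sin 35.0°/0.681 = 8.4226e-01 s/km is conserved through the stack.
Layer 1: θ = 35.00°; offset = 8.9·tan 35.00° = 6.232 m.
Layer 2: sin θ = p·0.889 = 0.7488 → θ = 48.48°; offset = 5.4·tan 48.48° = 6.100 m.
Σ offsets = 12.332 m.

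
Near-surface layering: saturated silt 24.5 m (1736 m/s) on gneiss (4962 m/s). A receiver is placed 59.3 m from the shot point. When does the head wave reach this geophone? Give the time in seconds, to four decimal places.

t = x/V₂ + 2h·√(V₂²−V₁²)/(V₁V₂).
√(V₂²−V₁²) = √(4962²−1736²) = 4648.4 m/s; delay term = 2·24.5·4648.4/(1736·4962) = 0.02644 s.
t = 59.3/4962 + 0.02644 = 0.03839 s.

0.0384 s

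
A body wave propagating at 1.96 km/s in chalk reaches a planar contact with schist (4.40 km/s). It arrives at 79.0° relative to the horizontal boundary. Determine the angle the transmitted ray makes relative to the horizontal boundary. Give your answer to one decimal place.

64.6°

Convert to the normal: θ₁ = 90° − 79.0° = 11.0°.
sin θ₁/V₁ = sin θ₂/V₂ ⇒ sin θ₂ = 4.40·sin 11.0°/1.96 = 4.40·0.1908/1.96 = 0.4283.
θ₂ = arcsin 0.4283 = 25.36° from the normal.
From the interface: 90° − 25.36° = 64.64°.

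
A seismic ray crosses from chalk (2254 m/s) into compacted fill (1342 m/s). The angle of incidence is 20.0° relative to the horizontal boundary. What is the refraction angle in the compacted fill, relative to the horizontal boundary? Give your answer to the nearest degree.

Convert to the normal: θ₁ = 90° − 20.0° = 70.0°.
Snell's law: sin θ₂ = (V₂/V₁)·sin θ₁ = (1342/2254)·sin 70.0° = 0.5595.
θ₂ = arcsin 0.5595 = 34.02° from the normal.
From the interface: 90° − 34.02° = 55.98°.

56°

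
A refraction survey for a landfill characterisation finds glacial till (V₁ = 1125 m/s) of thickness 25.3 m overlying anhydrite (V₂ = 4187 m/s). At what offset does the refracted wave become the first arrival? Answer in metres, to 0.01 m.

66.65 m

θ_c = arcsin(1125/4187) = 15.59°, so cos θ_c = 0.9632 and tᵢ = 2h cos θ_c/V₁ = 0.0433 s.
At crossover x/V₁ = x/V₂ + tᵢ ⇒ x = tᵢ/(1/V₁ − 1/V₂) = 0.04332/(8.8889e-04 − 2.3883e-04) = 66.65 m.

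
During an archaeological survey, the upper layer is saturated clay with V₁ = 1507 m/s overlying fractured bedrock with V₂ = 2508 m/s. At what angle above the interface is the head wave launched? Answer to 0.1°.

At critical incidence the refracted ray runs along the interface (θ₂ = 90°), so sin θ_c = V₁/V₂.
θ_c = arcsin(1507/2508) = arcsin 0.6009 = 36.93°.
Measured from the interface: 90° − 36.93° = 53.07°.

53.1°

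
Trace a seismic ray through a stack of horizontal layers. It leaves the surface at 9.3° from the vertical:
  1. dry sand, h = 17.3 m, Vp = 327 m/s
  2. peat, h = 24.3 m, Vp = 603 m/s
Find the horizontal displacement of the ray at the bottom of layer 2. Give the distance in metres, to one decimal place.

Apply Snell's law at each interface; in layer i the horizontal offset is hᵢ·tan θᵢ.
Layer 1: θ = 9.30°; offset = 17.3·tan 9.30° = 2.833 m.
Layer 2: sin θ = 603·sin 9.3°/327 = 0.2980, θ = 17.34°; offset = 24.3·tan 17.34° = 7.586 m.
Σ offsets = 10.419 m.

10.4 m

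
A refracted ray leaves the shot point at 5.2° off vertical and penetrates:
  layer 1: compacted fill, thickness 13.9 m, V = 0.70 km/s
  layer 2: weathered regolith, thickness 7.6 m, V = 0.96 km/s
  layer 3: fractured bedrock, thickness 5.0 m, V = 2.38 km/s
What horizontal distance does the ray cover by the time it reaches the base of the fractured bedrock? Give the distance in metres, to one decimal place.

Ray parameter p = sin 5.2° / 0.70 km/s = 1.2948e-01 s/km.
Layer 1: θ = 5.20°; offset = 13.9·tan 5.20° = 1.265 m.
Layer 2: sin θ = p·0.96 = 0.1243 → θ = 7.14°; offset = 7.6·tan 7.14° = 0.952 m.
Layer 3: sin θ = p·2.38 = 0.3082 → θ = 17.95°; offset = 5.0·tan 17.95° = 1.620 m.
Total horizontal offset = 3.837 m.

3.8 m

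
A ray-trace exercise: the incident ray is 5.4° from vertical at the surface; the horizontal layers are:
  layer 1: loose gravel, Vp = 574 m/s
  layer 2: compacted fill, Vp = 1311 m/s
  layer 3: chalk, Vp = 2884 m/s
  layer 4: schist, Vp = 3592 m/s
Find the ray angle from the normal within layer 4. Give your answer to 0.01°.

36.08°

Ray parameter p = sin 5.4° / 574 = 1.6395e-04 s/m.
sin θ_4 = p·V_4 = 1.6395e-04 × 3592 = 0.5889.
θ_4 = 36.08° from the vertical.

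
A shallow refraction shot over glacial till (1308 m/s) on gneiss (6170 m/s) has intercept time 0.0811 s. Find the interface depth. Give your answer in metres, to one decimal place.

54.3 m

h = tᵢ·V₁·V₂ / (2·√(V₂²−V₁²)).
√(V₂²−V₁²) = √(6170² − 1308²) = 6029.8 m/s.
h = 0.0811 s × 1308 × 6170 / (2 × 6029.8) = 54.27 m.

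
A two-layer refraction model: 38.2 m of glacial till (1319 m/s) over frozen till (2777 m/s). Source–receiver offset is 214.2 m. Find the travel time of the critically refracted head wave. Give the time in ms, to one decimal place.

θ_c = arcsin(V₁/V₂) = arcsin(1319/2777) = 28.36°, cos θ_c = 0.8800.
Intercept time tᵢ = 2h cos θ_c / V₁ = 2·38.2·0.8800/1319 = 0.05097 s.
t = x/V₂ + tᵢ = 214.2/2777 + 0.05097 = 0.12811 s.

128.1 ms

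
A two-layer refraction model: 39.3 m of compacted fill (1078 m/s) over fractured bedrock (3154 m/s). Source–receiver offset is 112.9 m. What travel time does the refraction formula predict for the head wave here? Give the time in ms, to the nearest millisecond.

θ_c = arcsin(V₁/V₂) = arcsin(1078/3154) = 19.99°, cos θ_c = 0.9398.
Intercept time tᵢ = 2h cos θ_c / V₁ = 2·39.3·0.9398/1078 = 0.06852 s.
t = x/V₂ + tᵢ = 112.9/3154 + 0.06852 = 0.10432 s.

104 ms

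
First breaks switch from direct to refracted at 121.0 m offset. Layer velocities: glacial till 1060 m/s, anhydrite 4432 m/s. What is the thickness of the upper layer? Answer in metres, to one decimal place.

47.4 m

h = (x_cross/2)·√((V₂−V₁)/(V₂+V₁)).
(V₂−V₁)/(V₂+V₁) = (4432−1060)/(4432+1060) = 0.6140; √ = 0.7836.
h = (121.0/2)·0.7836 = 47.41 m.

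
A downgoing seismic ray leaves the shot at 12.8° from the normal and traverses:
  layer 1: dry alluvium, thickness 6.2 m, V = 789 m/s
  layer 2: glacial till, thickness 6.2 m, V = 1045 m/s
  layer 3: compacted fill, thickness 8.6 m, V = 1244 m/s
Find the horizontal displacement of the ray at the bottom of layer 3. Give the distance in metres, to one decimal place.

Apply Snell's law at each interface; in layer i the horizontal offset is hᵢ·tan θᵢ.
Layer 1: θ = 12.80°; offset = 6.2·tan 12.80° = 1.409 m.
Layer 2: sin θ = 1045·sin 12.8°/789 = 0.2934, θ = 17.06°; offset = 6.2·tan 17.06° = 1.903 m.
Layer 3: sin θ = 1244·sin 12.8°/789 = 0.3493, θ = 20.45°; offset = 8.6·tan 20.45° = 3.206 m.
Σ offsets = 6.518 m.

6.5 m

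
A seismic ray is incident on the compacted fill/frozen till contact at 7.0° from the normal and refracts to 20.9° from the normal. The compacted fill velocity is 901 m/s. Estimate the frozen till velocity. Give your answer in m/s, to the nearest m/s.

sin 7.0° = 0.1219; sin 20.9° = 0.3567.
V₂ = V₁·(sin θ₂/sin θ₁) = 901·(0.3567/0.1219) = 2637.42 m/s.

2637 m/s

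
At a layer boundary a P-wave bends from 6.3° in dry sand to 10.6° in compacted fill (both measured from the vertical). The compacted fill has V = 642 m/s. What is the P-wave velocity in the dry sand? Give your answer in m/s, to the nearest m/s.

383 m/s

sin 6.3° = 0.1097; sin 10.6° = 0.1840.
V₁ = V₂·(sin θ₁/sin θ₂) = 642·(0.1097/0.1840) = 382.98 m/s.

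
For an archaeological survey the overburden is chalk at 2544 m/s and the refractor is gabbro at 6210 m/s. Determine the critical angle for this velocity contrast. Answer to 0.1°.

At critical incidence the refracted ray runs along the interface (θ₂ = 90°), so sin θ_c = V₁/V₂.
θ_c = arcsin(2544/6210) = arcsin 0.4097 = 24.18°.

24.2°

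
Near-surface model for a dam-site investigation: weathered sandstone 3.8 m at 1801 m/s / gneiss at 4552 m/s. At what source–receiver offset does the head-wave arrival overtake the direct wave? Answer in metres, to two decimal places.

11.55 m

θ_c = arcsin(1801/4552) = 23.31°, so cos θ_c = 0.9184 and tᵢ = 2h cos θ_c/V₁ = 0.0039 s.
At crossover x/V₁ = x/V₂ + tᵢ ⇒ x = tᵢ/(1/V₁ − 1/V₂) = 0.00388/(5.5525e-04 − 2.1968e-04) = 11.55 m.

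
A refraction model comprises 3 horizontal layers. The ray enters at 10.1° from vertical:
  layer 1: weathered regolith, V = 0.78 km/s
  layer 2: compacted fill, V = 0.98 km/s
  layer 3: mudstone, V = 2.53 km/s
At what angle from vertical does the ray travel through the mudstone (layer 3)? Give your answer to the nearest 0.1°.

Ray parameter p = sin 10.1° / 0.78 = 2.2483e-01 s/km.
sin θ_3 = p·V_3 = 2.2483e-01 × 2.53 = 0.5688.
θ_3 = arcsin 0.5688 = 34.67°.

34.7°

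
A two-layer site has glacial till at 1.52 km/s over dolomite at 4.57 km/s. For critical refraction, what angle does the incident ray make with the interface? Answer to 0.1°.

Critical incidence: sin θ_c = V₁/V₂ = 1.52/4.57 = 0.3326.
θ_c = arcsin 0.3326 = 19.43°.
Measured from the interface: 90° − 19.43° = 70.57°.

70.6°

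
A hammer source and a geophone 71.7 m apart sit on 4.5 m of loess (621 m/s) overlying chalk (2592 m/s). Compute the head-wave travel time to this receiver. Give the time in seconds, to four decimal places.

0.0417 s

θ_c = arcsin(V₁/V₂) = arcsin(621/2592) = 13.86°, cos θ_c = 0.9709.
Intercept time tᵢ = 2h cos θ_c / V₁ = 2·4.5·0.9709/621 = 0.01407 s.
t = x/V₂ + tᵢ = 71.7/2592 + 0.01407 = 0.04173 s.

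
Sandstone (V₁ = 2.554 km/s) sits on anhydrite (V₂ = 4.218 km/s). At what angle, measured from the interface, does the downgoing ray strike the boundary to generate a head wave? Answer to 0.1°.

52.7°

Critical incidence: sin θ_c = V₁/V₂ = 2.554/4.218 = 0.6055.
θ_c = arcsin 0.6055 = 37.26°.
Measured from the interface: 90° − 37.26° = 52.74°.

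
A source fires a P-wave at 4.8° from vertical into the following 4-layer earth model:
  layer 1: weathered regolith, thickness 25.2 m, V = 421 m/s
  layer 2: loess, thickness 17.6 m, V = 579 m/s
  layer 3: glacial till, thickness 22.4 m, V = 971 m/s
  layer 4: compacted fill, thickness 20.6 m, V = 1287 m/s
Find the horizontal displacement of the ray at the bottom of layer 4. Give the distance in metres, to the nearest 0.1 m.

14.0 m

Apply Snell's law at each interface; in layer i the horizontal offset is hᵢ·tan θᵢ.
Layer 1: θ = 4.80°; offset = 25.2·tan 4.80° = 2.116 m.
Layer 2: sin θ = 579·sin 4.8°/421 = 0.1151, θ = 6.61°; offset = 17.6·tan 6.61° = 2.039 m.
Layer 3: sin θ = 971·sin 4.8°/421 = 0.1930, θ = 11.13°; offset = 22.4·tan 11.13° = 4.406 m.
Layer 4: sin θ = 1287·sin 4.8°/421 = 0.2558, θ = 14.82°; offset = 20.6·tan 14.82° = 5.451 m.
Total horizontal offset = 14.012 m.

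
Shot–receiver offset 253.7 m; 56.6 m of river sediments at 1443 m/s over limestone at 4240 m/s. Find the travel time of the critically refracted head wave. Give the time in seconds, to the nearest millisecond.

0.134 s

θ_c = arcsin(V₁/V₂) = arcsin(1443/4240) = 19.90°, cos θ_c = 0.9403.
Intercept time tᵢ = 2h cos θ_c / V₁ = 2·56.6·0.9403/1443 = 0.07376 s.
t = x/V₂ + tᵢ = 253.7/4240 + 0.07376 = 0.13360 s.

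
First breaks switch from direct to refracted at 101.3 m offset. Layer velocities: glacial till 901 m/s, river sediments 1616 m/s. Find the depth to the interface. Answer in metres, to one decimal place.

27.0 m

h = (x_cross/2)·√((V₂−V₁)/(V₂+V₁)).
(V₂−V₁)/(V₂+V₁) = (1616−901)/(1616+901) = 0.2841; √ = 0.5330.
h = (101.3/2)·0.5330 = 27.00 m.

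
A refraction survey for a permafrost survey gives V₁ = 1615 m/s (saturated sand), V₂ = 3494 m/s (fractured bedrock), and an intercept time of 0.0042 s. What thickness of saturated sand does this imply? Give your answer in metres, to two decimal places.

h = tᵢ·V₁·V₂ / (2·√(V₂²−V₁²)).
√(V₂²−V₁²) = √(3494² − 1615²) = 3098.4 m/s.
h = 0.0042 s × 1615 × 3494 / (2 × 3098.4) = 3.82 m.

3.82 m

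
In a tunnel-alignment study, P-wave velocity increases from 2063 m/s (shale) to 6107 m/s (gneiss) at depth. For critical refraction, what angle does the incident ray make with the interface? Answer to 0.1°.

70.3°

At critical incidence the refracted ray runs along the interface (θ₂ = 90°), so sin θ_c = V₁/V₂.
θ_c = arcsin(2063/6107) = arcsin 0.3378 = 19.74°.
Measured from the interface: 90° − 19.74° = 70.26°.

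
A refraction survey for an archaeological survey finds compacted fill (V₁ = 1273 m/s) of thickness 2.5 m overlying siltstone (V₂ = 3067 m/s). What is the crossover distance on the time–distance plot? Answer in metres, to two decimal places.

θ_c = arcsin(1273/3067) = 24.52°, so cos θ_c = 0.9098 and tᵢ = 2h cos θ_c/V₁ = 0.0036 s.
At crossover x/V₁ = x/V₂ + tᵢ ⇒ x = tᵢ/(1/V₁ − 1/V₂) = 0.00357/(7.8555e-04 − 3.2605e-04) = 7.78 m.

7.78 m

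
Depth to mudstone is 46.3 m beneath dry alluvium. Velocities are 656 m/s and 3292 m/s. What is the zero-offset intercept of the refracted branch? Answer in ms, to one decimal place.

138.3 ms

θ_c = arcsin(V₁/V₂) = arcsin(656/3292) = 11.49°; cos θ_c = 0.9799.
tᵢ = 2h·cos θ_c / V₁ = 2·46.3·0.9799 / 656 = 0.13833 s.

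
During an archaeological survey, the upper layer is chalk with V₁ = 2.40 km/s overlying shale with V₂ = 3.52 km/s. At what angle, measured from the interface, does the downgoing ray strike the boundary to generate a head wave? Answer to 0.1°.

47.0°

At critical incidence the refracted ray runs along the interface (θ₂ = 90°), so sin θ_c = V₁/V₂.
θ_c = arcsin(2.40/3.52) = arcsin 0.6818 = 42.99°.
Measured from the interface: 90° − 42.99° = 47.01°.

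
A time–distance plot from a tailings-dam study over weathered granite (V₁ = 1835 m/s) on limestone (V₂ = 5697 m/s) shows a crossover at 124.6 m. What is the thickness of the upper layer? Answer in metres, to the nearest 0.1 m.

x_cross = 2h·√((V₂+V₁)/(V₂−V₁)) → h = x_cross / (2·√((V₂+V₁)/(V₂−V₁))).
√((V₂+V₁)/(V₂−V₁)) = √((5697+1835)/(5697−1835)) = 1.3965.
h = 124.6 / (2·1.3965) = 44.61 m.

44.6 m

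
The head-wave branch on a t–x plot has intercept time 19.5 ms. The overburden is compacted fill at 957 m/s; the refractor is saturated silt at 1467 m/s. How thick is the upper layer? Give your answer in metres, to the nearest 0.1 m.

h = tᵢ·V₁·V₂ / (2·√(V₂²−V₁²)).
√(V₂²−V₁²) = √(1467² − 957²) = 1111.9 m/s.
h = 0.0195 s × 957 × 1467 / (2 × 1111.9) = 12.31 m.

12.3 m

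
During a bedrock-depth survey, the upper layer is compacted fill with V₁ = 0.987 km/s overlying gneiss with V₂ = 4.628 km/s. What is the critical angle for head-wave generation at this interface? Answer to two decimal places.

12.31°

At critical incidence the refracted ray runs along the interface (θ₂ = 90°), so sin θ_c = V₁/V₂.
θ_c = arcsin(0.987/4.628) = arcsin 0.2133 = 12.31°.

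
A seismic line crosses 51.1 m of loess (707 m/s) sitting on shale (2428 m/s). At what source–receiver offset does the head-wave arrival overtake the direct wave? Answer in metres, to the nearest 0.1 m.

θ_c = arcsin(707/2428) = 16.93°, so cos θ_c = 0.9567 and tᵢ = 2h cos θ_c/V₁ = 0.1383 s.
At crossover x/V₁ = x/V₂ + tᵢ ⇒ x = tᵢ/(1/V₁ − 1/V₂) = 0.13829/(1.4144e-03 − 4.1186e-04) = 137.94 m.

137.9 m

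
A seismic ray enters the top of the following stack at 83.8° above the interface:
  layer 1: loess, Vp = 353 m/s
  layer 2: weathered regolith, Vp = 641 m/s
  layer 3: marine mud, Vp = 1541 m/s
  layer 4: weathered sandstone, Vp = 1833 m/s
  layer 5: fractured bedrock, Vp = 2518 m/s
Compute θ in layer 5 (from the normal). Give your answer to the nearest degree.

50°

From the normal: θ₁ = 90° − 83.8° = 6.2°.
Ray parameter p = sin 6.2° / 353 = 3.0595e-04 s/m.
sin θ_5 = p·V_5 = 3.0595e-04 × 2518 = 0.7704.
θ_5 = 50.39° from the vertical.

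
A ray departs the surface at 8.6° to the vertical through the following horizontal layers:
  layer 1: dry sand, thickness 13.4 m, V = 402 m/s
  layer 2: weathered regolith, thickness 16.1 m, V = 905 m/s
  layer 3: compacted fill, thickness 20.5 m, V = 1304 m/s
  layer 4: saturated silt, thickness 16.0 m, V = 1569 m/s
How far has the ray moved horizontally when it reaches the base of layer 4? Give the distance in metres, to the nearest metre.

Ray parameter p = sin 8.6° / 402 m/s = 3.7198e-04 s/m.
Layer 1: θ = 8.60°; offset = 13.4·tan 8.60° = 2.027 m.
Layer 2: sin θ = p·905 = 0.3366 → θ = 19.67°; offset = 16.1·tan 19.67° = 5.756 m.
Layer 3: sin θ = p·1304 = 0.4851 → θ = 29.02°; offset = 20.5·tan 29.02° = 11.371 m.
Layer 4: sin θ = p·1569 = 0.5836 → θ = 35.71°; offset = 16.0·tan 35.71° = 11.500 m.
Summing the layer offsets gives 30.653 m.

31 m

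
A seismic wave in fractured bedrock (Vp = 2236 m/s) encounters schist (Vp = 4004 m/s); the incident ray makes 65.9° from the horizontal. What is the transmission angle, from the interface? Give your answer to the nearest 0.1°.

43.0°

Convert to the normal: θ₁ = 90° − 65.9° = 24.1°.
sin θ₁/V₁ = sin θ₂/V₂ ⇒ sin θ₂ = 4004·sin 24.1°/2236 = 4004·0.4083/2236 = 0.7312.
θ₂ = arcsin 0.7312 = 46.99° from the normal.
From the interface: 90° − 46.99° = 43.01°.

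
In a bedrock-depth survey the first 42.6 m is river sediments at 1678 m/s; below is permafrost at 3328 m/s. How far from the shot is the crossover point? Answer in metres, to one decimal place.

x_cross = 2h·√((V₂+V₁)/(V₂−V₁)).
(V₂+V₁)/(V₂−V₁) = (3328+1678)/(3328−1678) = 3.0339; √ = 1.7418.
x_cross = 2·42.6·1.7418 = 148.40 m.

148.4 m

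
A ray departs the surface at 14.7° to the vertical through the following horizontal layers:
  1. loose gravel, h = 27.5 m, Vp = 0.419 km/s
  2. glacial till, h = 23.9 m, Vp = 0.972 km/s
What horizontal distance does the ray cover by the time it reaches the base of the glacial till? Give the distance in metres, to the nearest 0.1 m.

24.6 m

Apply Snell's law at each interface; in layer i the horizontal offset is hᵢ·tan θᵢ.
Layer 1: θ = 14.70°; offset = 27.5·tan 14.70° = 7.214 m.
Layer 2: sin θ = 0.972·sin 14.7°/0.419 = 0.5887, θ = 36.06°; offset = 23.9·tan 36.06° = 17.404 m.
Σ offsets = 24.619 m.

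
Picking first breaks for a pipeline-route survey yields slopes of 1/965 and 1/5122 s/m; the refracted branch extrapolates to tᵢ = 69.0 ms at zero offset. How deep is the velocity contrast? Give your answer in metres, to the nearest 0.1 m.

33.9 m

θ_c = arcsin(965/5122) = 10.86°; cos θ_c = 0.9821.
tᵢ = 2h cos θ_c/V₁ ⇒ h = tᵢ·V₁/(2 cos θ_c) = 0.069·965/(2·0.9821) = 33.90 m.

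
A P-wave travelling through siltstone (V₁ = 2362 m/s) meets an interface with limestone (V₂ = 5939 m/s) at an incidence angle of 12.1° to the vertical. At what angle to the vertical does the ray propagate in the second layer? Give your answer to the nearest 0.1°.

31.8°

sin θ₁/V₁ = sin θ₂/V₂ ⇒ sin θ₂ = 5939·sin 12.1°/2362 = 5939·0.2096/2362 = 0.5271.
θ₂ = sin⁻¹(0.5271) = 31.81° (from vertical).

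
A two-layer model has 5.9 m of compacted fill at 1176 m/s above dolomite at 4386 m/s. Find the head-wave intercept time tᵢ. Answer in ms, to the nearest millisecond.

θ_c = arcsin(V₁/V₂) = arcsin(1176/4386) = 15.55°; cos θ_c = 0.9634.
tᵢ = 2h·cos θ_c / V₁ = 2·5.9·0.9634 / 1176 = 0.00967 s.

10 ms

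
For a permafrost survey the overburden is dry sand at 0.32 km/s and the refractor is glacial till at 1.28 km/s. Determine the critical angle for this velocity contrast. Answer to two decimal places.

Critical incidence: sin θ_c = V₁/V₂ = 0.32/1.28 = 0.2500.
θ_c = arcsin 0.2500 = 14.48°.

14.48°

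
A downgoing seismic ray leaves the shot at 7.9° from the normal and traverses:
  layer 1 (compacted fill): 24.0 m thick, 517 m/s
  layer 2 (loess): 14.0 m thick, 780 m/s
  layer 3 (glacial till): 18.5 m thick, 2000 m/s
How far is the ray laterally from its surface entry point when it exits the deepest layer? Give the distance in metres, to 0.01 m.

17.91 m

Apply Snell's law at each interface; in layer i the horizontal offset is hᵢ·tan θᵢ.
Layer 1: θ = 7.90°; offset = 24.0·tan 7.90° = 3.3303 m.
Layer 2: sin θ = 780·sin 7.9°/517 = 0.2074, θ = 11.97°; offset = 14.0·tan 11.97° = 2.9676 m.
Layer 3: sin θ = 2000·sin 7.9°/517 = 0.5317, θ = 32.12°; offset = 18.5·tan 32.12° = 11.6142 m.
Total horizontal offset = 17.9121 m.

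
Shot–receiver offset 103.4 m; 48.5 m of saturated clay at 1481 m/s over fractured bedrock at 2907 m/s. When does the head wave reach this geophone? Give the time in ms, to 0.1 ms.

91.9 ms

θ_c = arcsin(V₁/V₂) = arcsin(1481/2907) = 30.63°, cos θ_c = 0.8605.
Intercept time tᵢ = 2h cos θ_c / V₁ = 2·48.5·0.8605/1481 = 0.05636 s.
t = x/V₂ + tᵢ = 103.4/2907 + 0.05636 = 0.09193 s.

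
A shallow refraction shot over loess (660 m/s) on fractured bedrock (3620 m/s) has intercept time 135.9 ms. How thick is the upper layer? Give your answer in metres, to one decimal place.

h = tᵢ·V₁·V₂ / (2·√(V₂²−V₁²)).
√(V₂²−V₁²) = √(3620² − 660²) = 3559.3 m/s.
h = 0.1359 s × 660 × 3620 / (2 × 3559.3) = 45.61 m.

45.6 m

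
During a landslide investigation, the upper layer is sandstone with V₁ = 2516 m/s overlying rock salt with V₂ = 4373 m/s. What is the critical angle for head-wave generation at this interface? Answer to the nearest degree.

At critical incidence the refracted ray runs along the interface (θ₂ = 90°), so sin θ_c = V₁/V₂.
θ_c = arcsin(2516/4373) = arcsin 0.5753 = 35.12°.

35°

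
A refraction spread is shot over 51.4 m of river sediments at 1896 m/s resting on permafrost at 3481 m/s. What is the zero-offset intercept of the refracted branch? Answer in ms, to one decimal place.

tᵢ = 2h·√(V₂²−V₁²)/(V₁V₂).
√(V₂²−V₁²) = √(3481²−1896²) = 2919.3 m/s.
tᵢ = 2·51.4·2919.3/(1896·3481) = 0.04547 s.

45.5 ms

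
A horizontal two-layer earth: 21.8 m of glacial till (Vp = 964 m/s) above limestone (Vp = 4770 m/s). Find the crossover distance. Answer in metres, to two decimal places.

x_cross = 2h·√((V₂+V₁)/(V₂−V₁)).
(V₂+V₁)/(V₂−V₁) = (4770+964)/(4770−964) = 1.5066; √ = 1.2274.
x_cross = 2·21.8·1.2274 = 53.52 m.

53.52 m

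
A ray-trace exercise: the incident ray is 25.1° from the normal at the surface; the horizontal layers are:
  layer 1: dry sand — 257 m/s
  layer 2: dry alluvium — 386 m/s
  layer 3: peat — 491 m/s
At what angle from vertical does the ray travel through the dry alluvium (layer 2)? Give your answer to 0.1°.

39.6°

Snell's law across each interface conserves sin θ / V, so sin θ_2 = V_2·sin θ₁/V₁.
sin θ_2 = 386 × sin 25.1° / 257 = 0.6371.
θ_2 = arcsin 0.6371 = 39.58°.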